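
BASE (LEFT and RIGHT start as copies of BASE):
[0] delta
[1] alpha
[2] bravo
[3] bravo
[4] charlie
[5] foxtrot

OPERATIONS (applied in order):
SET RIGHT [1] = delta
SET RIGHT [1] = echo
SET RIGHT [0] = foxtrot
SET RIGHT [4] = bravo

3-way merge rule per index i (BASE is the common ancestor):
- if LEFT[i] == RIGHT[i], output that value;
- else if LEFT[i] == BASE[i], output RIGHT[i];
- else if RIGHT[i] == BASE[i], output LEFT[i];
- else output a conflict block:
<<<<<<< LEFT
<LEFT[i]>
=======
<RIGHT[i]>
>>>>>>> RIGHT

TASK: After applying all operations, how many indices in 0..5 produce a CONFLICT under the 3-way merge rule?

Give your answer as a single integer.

Answer: 0

Derivation:
Final LEFT:  [delta, alpha, bravo, bravo, charlie, foxtrot]
Final RIGHT: [foxtrot, echo, bravo, bravo, bravo, foxtrot]
i=0: L=delta=BASE, R=foxtrot -> take RIGHT -> foxtrot
i=1: L=alpha=BASE, R=echo -> take RIGHT -> echo
i=2: L=bravo R=bravo -> agree -> bravo
i=3: L=bravo R=bravo -> agree -> bravo
i=4: L=charlie=BASE, R=bravo -> take RIGHT -> bravo
i=5: L=foxtrot R=foxtrot -> agree -> foxtrot
Conflict count: 0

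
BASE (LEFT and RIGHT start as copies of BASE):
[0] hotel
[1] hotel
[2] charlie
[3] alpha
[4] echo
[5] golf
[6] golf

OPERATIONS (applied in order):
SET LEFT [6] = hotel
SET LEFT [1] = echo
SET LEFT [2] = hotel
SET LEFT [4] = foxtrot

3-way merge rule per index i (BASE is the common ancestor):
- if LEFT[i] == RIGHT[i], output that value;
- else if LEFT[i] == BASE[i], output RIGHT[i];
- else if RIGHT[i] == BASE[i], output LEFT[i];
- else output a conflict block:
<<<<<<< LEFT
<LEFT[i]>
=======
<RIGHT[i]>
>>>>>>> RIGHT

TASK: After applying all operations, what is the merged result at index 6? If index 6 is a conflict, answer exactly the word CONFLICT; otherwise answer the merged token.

Final LEFT:  [hotel, echo, hotel, alpha, foxtrot, golf, hotel]
Final RIGHT: [hotel, hotel, charlie, alpha, echo, golf, golf]
i=0: L=hotel R=hotel -> agree -> hotel
i=1: L=echo, R=hotel=BASE -> take LEFT -> echo
i=2: L=hotel, R=charlie=BASE -> take LEFT -> hotel
i=3: L=alpha R=alpha -> agree -> alpha
i=4: L=foxtrot, R=echo=BASE -> take LEFT -> foxtrot
i=5: L=golf R=golf -> agree -> golf
i=6: L=hotel, R=golf=BASE -> take LEFT -> hotel
Index 6 -> hotel

Answer: hotel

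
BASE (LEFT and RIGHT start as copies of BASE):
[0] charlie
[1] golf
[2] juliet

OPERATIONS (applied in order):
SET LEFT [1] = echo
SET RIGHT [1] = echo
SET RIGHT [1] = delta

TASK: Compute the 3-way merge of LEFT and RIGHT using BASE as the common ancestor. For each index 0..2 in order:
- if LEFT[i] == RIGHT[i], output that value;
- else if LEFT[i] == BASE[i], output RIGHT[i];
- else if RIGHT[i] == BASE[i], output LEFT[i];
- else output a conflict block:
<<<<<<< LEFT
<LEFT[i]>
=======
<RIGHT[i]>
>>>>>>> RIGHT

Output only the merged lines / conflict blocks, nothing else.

Answer: charlie
<<<<<<< LEFT
echo
=======
delta
>>>>>>> RIGHT
juliet

Derivation:
Final LEFT:  [charlie, echo, juliet]
Final RIGHT: [charlie, delta, juliet]
i=0: L=charlie R=charlie -> agree -> charlie
i=1: BASE=golf L=echo R=delta all differ -> CONFLICT
i=2: L=juliet R=juliet -> agree -> juliet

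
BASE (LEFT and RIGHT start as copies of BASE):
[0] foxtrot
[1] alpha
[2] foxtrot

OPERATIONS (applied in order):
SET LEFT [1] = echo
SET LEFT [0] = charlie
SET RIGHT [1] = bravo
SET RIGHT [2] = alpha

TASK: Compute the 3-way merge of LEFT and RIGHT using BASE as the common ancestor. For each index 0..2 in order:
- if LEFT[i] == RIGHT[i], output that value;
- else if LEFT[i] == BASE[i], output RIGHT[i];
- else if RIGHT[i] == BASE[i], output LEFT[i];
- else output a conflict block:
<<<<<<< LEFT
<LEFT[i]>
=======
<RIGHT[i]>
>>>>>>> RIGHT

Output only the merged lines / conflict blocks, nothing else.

Final LEFT:  [charlie, echo, foxtrot]
Final RIGHT: [foxtrot, bravo, alpha]
i=0: L=charlie, R=foxtrot=BASE -> take LEFT -> charlie
i=1: BASE=alpha L=echo R=bravo all differ -> CONFLICT
i=2: L=foxtrot=BASE, R=alpha -> take RIGHT -> alpha

Answer: charlie
<<<<<<< LEFT
echo
=======
bravo
>>>>>>> RIGHT
alpha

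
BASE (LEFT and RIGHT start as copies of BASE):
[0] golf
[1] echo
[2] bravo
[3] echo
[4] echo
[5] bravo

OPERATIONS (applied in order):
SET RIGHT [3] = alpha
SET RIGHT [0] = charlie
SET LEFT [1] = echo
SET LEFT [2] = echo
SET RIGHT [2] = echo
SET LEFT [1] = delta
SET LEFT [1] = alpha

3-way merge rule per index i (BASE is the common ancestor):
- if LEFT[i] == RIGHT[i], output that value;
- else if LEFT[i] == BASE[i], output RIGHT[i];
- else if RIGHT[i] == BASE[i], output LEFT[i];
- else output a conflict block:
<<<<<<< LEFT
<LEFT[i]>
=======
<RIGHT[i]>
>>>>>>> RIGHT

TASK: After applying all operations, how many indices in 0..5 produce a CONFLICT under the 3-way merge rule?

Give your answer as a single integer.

Final LEFT:  [golf, alpha, echo, echo, echo, bravo]
Final RIGHT: [charlie, echo, echo, alpha, echo, bravo]
i=0: L=golf=BASE, R=charlie -> take RIGHT -> charlie
i=1: L=alpha, R=echo=BASE -> take LEFT -> alpha
i=2: L=echo R=echo -> agree -> echo
i=3: L=echo=BASE, R=alpha -> take RIGHT -> alpha
i=4: L=echo R=echo -> agree -> echo
i=5: L=bravo R=bravo -> agree -> bravo
Conflict count: 0

Answer: 0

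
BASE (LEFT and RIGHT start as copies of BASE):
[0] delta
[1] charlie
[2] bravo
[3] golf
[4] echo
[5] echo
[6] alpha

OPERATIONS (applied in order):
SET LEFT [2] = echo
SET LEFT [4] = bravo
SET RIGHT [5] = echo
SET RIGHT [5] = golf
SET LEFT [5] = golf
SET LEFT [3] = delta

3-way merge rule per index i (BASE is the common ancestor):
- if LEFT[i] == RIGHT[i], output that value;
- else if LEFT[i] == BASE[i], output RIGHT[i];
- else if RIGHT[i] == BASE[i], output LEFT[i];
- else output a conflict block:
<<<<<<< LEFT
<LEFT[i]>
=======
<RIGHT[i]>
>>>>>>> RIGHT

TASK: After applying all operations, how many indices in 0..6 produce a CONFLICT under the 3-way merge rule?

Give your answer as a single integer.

Final LEFT:  [delta, charlie, echo, delta, bravo, golf, alpha]
Final RIGHT: [delta, charlie, bravo, golf, echo, golf, alpha]
i=0: L=delta R=delta -> agree -> delta
i=1: L=charlie R=charlie -> agree -> charlie
i=2: L=echo, R=bravo=BASE -> take LEFT -> echo
i=3: L=delta, R=golf=BASE -> take LEFT -> delta
i=4: L=bravo, R=echo=BASE -> take LEFT -> bravo
i=5: L=golf R=golf -> agree -> golf
i=6: L=alpha R=alpha -> agree -> alpha
Conflict count: 0

Answer: 0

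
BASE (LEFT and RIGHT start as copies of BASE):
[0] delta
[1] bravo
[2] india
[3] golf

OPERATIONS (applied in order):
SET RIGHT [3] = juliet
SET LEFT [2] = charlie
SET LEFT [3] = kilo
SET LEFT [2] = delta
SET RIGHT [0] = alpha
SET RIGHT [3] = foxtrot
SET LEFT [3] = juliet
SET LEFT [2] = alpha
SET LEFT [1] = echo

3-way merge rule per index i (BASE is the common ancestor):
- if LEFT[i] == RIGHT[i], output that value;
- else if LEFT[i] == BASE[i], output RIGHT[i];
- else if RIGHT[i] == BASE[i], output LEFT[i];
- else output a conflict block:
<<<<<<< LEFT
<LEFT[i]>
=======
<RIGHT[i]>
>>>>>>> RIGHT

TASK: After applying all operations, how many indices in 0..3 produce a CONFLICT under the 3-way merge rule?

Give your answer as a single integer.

Final LEFT:  [delta, echo, alpha, juliet]
Final RIGHT: [alpha, bravo, india, foxtrot]
i=0: L=delta=BASE, R=alpha -> take RIGHT -> alpha
i=1: L=echo, R=bravo=BASE -> take LEFT -> echo
i=2: L=alpha, R=india=BASE -> take LEFT -> alpha
i=3: BASE=golf L=juliet R=foxtrot all differ -> CONFLICT
Conflict count: 1

Answer: 1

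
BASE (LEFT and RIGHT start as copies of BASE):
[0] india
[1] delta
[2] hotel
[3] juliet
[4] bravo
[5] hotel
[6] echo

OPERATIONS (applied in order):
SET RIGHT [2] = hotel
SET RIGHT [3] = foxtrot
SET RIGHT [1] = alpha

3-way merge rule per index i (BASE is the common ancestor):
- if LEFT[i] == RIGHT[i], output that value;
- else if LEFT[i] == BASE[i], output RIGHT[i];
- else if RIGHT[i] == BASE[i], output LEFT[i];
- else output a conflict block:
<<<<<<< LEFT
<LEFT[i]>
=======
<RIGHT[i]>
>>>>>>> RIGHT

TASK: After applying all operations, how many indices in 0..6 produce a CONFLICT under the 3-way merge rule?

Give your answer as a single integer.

Final LEFT:  [india, delta, hotel, juliet, bravo, hotel, echo]
Final RIGHT: [india, alpha, hotel, foxtrot, bravo, hotel, echo]
i=0: L=india R=india -> agree -> india
i=1: L=delta=BASE, R=alpha -> take RIGHT -> alpha
i=2: L=hotel R=hotel -> agree -> hotel
i=3: L=juliet=BASE, R=foxtrot -> take RIGHT -> foxtrot
i=4: L=bravo R=bravo -> agree -> bravo
i=5: L=hotel R=hotel -> agree -> hotel
i=6: L=echo R=echo -> agree -> echo
Conflict count: 0

Answer: 0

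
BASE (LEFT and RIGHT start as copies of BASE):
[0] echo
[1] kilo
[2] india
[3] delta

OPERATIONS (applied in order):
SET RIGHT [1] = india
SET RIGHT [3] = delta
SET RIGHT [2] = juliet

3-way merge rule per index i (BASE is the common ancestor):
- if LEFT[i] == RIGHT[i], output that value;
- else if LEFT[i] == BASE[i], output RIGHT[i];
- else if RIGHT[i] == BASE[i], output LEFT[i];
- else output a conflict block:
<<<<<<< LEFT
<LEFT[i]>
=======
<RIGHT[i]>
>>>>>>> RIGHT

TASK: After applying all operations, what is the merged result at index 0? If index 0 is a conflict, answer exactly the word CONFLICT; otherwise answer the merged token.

Answer: echo

Derivation:
Final LEFT:  [echo, kilo, india, delta]
Final RIGHT: [echo, india, juliet, delta]
i=0: L=echo R=echo -> agree -> echo
i=1: L=kilo=BASE, R=india -> take RIGHT -> india
i=2: L=india=BASE, R=juliet -> take RIGHT -> juliet
i=3: L=delta R=delta -> agree -> delta
Index 0 -> echo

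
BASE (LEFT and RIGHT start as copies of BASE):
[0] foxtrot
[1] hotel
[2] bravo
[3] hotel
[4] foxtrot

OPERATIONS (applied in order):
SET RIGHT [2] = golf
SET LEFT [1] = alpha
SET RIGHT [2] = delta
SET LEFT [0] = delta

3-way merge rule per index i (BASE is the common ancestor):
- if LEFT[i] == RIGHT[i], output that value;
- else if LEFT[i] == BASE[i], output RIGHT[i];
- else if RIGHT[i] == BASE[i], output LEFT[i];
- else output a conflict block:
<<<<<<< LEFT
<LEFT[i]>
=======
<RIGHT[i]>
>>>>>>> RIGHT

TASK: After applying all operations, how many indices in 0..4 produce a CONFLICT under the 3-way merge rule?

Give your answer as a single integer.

Answer: 0

Derivation:
Final LEFT:  [delta, alpha, bravo, hotel, foxtrot]
Final RIGHT: [foxtrot, hotel, delta, hotel, foxtrot]
i=0: L=delta, R=foxtrot=BASE -> take LEFT -> delta
i=1: L=alpha, R=hotel=BASE -> take LEFT -> alpha
i=2: L=bravo=BASE, R=delta -> take RIGHT -> delta
i=3: L=hotel R=hotel -> agree -> hotel
i=4: L=foxtrot R=foxtrot -> agree -> foxtrot
Conflict count: 0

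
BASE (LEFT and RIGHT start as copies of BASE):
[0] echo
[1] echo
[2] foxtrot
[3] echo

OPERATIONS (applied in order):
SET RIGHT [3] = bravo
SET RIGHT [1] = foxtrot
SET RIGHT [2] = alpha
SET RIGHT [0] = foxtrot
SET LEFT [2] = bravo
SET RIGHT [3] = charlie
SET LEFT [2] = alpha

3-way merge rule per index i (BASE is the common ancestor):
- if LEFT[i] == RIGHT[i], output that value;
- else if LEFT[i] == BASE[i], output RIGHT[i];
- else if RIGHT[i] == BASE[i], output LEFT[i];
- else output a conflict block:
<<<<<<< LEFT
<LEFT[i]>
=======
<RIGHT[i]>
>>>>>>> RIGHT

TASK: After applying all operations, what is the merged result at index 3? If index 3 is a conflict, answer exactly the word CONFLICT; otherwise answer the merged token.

Answer: charlie

Derivation:
Final LEFT:  [echo, echo, alpha, echo]
Final RIGHT: [foxtrot, foxtrot, alpha, charlie]
i=0: L=echo=BASE, R=foxtrot -> take RIGHT -> foxtrot
i=1: L=echo=BASE, R=foxtrot -> take RIGHT -> foxtrot
i=2: L=alpha R=alpha -> agree -> alpha
i=3: L=echo=BASE, R=charlie -> take RIGHT -> charlie
Index 3 -> charlie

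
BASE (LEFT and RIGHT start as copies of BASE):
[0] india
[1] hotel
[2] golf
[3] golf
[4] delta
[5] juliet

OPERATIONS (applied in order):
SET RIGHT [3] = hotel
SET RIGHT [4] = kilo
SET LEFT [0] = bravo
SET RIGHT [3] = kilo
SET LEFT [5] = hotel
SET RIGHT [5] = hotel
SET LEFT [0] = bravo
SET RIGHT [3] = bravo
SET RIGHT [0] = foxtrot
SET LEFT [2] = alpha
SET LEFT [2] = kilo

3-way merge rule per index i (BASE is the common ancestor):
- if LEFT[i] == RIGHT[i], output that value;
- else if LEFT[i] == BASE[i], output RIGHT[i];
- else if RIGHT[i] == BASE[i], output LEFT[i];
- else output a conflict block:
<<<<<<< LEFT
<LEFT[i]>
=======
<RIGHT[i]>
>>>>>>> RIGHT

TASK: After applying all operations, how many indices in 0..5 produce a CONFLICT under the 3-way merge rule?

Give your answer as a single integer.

Final LEFT:  [bravo, hotel, kilo, golf, delta, hotel]
Final RIGHT: [foxtrot, hotel, golf, bravo, kilo, hotel]
i=0: BASE=india L=bravo R=foxtrot all differ -> CONFLICT
i=1: L=hotel R=hotel -> agree -> hotel
i=2: L=kilo, R=golf=BASE -> take LEFT -> kilo
i=3: L=golf=BASE, R=bravo -> take RIGHT -> bravo
i=4: L=delta=BASE, R=kilo -> take RIGHT -> kilo
i=5: L=hotel R=hotel -> agree -> hotel
Conflict count: 1

Answer: 1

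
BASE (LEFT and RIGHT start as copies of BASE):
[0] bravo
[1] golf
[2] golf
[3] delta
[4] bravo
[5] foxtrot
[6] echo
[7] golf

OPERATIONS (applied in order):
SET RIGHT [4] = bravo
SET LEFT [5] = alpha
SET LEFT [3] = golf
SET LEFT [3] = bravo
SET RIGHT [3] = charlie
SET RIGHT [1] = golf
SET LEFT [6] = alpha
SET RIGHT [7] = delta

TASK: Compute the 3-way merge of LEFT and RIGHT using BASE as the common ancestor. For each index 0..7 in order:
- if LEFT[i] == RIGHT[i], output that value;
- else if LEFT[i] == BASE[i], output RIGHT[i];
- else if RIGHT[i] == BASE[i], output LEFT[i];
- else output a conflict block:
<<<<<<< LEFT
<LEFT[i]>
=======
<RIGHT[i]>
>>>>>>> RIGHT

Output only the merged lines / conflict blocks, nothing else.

Answer: bravo
golf
golf
<<<<<<< LEFT
bravo
=======
charlie
>>>>>>> RIGHT
bravo
alpha
alpha
delta

Derivation:
Final LEFT:  [bravo, golf, golf, bravo, bravo, alpha, alpha, golf]
Final RIGHT: [bravo, golf, golf, charlie, bravo, foxtrot, echo, delta]
i=0: L=bravo R=bravo -> agree -> bravo
i=1: L=golf R=golf -> agree -> golf
i=2: L=golf R=golf -> agree -> golf
i=3: BASE=delta L=bravo R=charlie all differ -> CONFLICT
i=4: L=bravo R=bravo -> agree -> bravo
i=5: L=alpha, R=foxtrot=BASE -> take LEFT -> alpha
i=6: L=alpha, R=echo=BASE -> take LEFT -> alpha
i=7: L=golf=BASE, R=delta -> take RIGHT -> delta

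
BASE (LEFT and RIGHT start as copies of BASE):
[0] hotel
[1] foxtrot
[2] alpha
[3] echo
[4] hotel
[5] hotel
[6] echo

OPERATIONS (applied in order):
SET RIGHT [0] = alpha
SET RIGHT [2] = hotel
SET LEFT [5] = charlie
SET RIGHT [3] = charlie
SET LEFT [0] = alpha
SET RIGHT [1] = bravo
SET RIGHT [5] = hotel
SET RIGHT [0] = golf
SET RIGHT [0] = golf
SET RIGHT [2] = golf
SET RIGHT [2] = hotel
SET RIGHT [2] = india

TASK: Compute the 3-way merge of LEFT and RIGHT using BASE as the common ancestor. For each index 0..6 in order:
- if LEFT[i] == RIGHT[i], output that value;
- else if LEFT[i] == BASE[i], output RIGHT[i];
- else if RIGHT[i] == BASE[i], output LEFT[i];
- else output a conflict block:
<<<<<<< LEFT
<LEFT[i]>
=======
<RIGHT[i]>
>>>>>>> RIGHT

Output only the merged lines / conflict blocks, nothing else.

Final LEFT:  [alpha, foxtrot, alpha, echo, hotel, charlie, echo]
Final RIGHT: [golf, bravo, india, charlie, hotel, hotel, echo]
i=0: BASE=hotel L=alpha R=golf all differ -> CONFLICT
i=1: L=foxtrot=BASE, R=bravo -> take RIGHT -> bravo
i=2: L=alpha=BASE, R=india -> take RIGHT -> india
i=3: L=echo=BASE, R=charlie -> take RIGHT -> charlie
i=4: L=hotel R=hotel -> agree -> hotel
i=5: L=charlie, R=hotel=BASE -> take LEFT -> charlie
i=6: L=echo R=echo -> agree -> echo

Answer: <<<<<<< LEFT
alpha
=======
golf
>>>>>>> RIGHT
bravo
india
charlie
hotel
charlie
echo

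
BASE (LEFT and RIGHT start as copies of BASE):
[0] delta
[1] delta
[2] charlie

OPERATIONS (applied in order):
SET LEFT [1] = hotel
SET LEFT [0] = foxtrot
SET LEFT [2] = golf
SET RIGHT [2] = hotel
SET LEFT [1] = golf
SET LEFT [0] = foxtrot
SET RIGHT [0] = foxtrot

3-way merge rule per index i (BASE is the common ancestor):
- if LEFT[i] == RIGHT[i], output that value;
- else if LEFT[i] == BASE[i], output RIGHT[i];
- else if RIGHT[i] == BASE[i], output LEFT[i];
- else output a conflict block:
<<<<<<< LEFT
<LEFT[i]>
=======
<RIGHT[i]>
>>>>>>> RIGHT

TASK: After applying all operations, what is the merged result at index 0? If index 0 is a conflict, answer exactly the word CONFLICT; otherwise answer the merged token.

Final LEFT:  [foxtrot, golf, golf]
Final RIGHT: [foxtrot, delta, hotel]
i=0: L=foxtrot R=foxtrot -> agree -> foxtrot
i=1: L=golf, R=delta=BASE -> take LEFT -> golf
i=2: BASE=charlie L=golf R=hotel all differ -> CONFLICT
Index 0 -> foxtrot

Answer: foxtrot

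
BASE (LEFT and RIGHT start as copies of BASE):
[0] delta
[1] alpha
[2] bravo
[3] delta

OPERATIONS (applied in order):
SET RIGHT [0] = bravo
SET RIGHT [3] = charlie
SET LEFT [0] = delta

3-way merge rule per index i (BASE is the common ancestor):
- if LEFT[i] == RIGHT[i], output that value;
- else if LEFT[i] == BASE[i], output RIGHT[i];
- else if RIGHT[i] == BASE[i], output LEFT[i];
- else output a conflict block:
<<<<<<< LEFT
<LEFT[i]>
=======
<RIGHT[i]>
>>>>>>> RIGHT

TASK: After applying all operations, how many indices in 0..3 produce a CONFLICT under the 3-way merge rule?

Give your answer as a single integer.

Final LEFT:  [delta, alpha, bravo, delta]
Final RIGHT: [bravo, alpha, bravo, charlie]
i=0: L=delta=BASE, R=bravo -> take RIGHT -> bravo
i=1: L=alpha R=alpha -> agree -> alpha
i=2: L=bravo R=bravo -> agree -> bravo
i=3: L=delta=BASE, R=charlie -> take RIGHT -> charlie
Conflict count: 0

Answer: 0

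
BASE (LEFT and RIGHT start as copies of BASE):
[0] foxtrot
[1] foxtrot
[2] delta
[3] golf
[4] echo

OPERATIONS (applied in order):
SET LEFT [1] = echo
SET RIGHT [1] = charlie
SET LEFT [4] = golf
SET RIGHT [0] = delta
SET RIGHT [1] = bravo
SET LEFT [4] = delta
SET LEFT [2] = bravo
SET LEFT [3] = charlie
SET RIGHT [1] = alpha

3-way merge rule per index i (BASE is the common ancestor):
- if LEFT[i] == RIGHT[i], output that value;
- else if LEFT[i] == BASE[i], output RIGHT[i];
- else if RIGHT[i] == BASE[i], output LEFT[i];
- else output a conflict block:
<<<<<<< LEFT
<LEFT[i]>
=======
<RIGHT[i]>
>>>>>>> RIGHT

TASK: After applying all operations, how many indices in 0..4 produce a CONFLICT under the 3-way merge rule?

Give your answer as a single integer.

Final LEFT:  [foxtrot, echo, bravo, charlie, delta]
Final RIGHT: [delta, alpha, delta, golf, echo]
i=0: L=foxtrot=BASE, R=delta -> take RIGHT -> delta
i=1: BASE=foxtrot L=echo R=alpha all differ -> CONFLICT
i=2: L=bravo, R=delta=BASE -> take LEFT -> bravo
i=3: L=charlie, R=golf=BASE -> take LEFT -> charlie
i=4: L=delta, R=echo=BASE -> take LEFT -> delta
Conflict count: 1

Answer: 1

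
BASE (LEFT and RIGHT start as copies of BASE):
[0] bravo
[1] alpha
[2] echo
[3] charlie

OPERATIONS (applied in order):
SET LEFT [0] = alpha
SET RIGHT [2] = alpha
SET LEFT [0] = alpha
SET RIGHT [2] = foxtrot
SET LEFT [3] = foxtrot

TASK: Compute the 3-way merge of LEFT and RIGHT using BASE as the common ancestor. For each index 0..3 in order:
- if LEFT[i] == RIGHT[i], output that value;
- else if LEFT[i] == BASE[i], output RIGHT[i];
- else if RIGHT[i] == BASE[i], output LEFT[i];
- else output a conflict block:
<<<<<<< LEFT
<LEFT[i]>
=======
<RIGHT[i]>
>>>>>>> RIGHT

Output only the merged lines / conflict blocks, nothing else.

Answer: alpha
alpha
foxtrot
foxtrot

Derivation:
Final LEFT:  [alpha, alpha, echo, foxtrot]
Final RIGHT: [bravo, alpha, foxtrot, charlie]
i=0: L=alpha, R=bravo=BASE -> take LEFT -> alpha
i=1: L=alpha R=alpha -> agree -> alpha
i=2: L=echo=BASE, R=foxtrot -> take RIGHT -> foxtrot
i=3: L=foxtrot, R=charlie=BASE -> take LEFT -> foxtrot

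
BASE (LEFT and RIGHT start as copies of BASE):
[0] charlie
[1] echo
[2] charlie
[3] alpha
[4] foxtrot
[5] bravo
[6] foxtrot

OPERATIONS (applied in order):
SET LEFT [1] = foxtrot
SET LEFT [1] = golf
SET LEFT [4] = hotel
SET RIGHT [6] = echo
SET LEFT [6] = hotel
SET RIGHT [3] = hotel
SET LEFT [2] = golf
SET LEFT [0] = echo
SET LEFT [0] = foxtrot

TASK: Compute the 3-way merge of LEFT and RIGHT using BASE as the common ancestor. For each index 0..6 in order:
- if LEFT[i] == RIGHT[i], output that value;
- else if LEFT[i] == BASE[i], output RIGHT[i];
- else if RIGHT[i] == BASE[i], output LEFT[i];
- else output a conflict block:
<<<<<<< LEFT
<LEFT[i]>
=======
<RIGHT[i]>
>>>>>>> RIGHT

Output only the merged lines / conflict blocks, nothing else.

Final LEFT:  [foxtrot, golf, golf, alpha, hotel, bravo, hotel]
Final RIGHT: [charlie, echo, charlie, hotel, foxtrot, bravo, echo]
i=0: L=foxtrot, R=charlie=BASE -> take LEFT -> foxtrot
i=1: L=golf, R=echo=BASE -> take LEFT -> golf
i=2: L=golf, R=charlie=BASE -> take LEFT -> golf
i=3: L=alpha=BASE, R=hotel -> take RIGHT -> hotel
i=4: L=hotel, R=foxtrot=BASE -> take LEFT -> hotel
i=5: L=bravo R=bravo -> agree -> bravo
i=6: BASE=foxtrot L=hotel R=echo all differ -> CONFLICT

Answer: foxtrot
golf
golf
hotel
hotel
bravo
<<<<<<< LEFT
hotel
=======
echo
>>>>>>> RIGHT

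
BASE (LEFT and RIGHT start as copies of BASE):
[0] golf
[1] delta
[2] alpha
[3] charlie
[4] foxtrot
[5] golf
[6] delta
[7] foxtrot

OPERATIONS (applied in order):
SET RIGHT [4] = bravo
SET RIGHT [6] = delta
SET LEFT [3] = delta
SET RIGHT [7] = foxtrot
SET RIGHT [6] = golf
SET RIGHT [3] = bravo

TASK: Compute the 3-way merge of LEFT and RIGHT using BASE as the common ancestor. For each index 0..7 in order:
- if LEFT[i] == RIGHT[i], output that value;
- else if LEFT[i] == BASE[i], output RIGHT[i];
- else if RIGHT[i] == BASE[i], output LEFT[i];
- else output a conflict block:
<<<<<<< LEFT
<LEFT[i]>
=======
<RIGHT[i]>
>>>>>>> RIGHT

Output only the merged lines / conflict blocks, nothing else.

Answer: golf
delta
alpha
<<<<<<< LEFT
delta
=======
bravo
>>>>>>> RIGHT
bravo
golf
golf
foxtrot

Derivation:
Final LEFT:  [golf, delta, alpha, delta, foxtrot, golf, delta, foxtrot]
Final RIGHT: [golf, delta, alpha, bravo, bravo, golf, golf, foxtrot]
i=0: L=golf R=golf -> agree -> golf
i=1: L=delta R=delta -> agree -> delta
i=2: L=alpha R=alpha -> agree -> alpha
i=3: BASE=charlie L=delta R=bravo all differ -> CONFLICT
i=4: L=foxtrot=BASE, R=bravo -> take RIGHT -> bravo
i=5: L=golf R=golf -> agree -> golf
i=6: L=delta=BASE, R=golf -> take RIGHT -> golf
i=7: L=foxtrot R=foxtrot -> agree -> foxtrot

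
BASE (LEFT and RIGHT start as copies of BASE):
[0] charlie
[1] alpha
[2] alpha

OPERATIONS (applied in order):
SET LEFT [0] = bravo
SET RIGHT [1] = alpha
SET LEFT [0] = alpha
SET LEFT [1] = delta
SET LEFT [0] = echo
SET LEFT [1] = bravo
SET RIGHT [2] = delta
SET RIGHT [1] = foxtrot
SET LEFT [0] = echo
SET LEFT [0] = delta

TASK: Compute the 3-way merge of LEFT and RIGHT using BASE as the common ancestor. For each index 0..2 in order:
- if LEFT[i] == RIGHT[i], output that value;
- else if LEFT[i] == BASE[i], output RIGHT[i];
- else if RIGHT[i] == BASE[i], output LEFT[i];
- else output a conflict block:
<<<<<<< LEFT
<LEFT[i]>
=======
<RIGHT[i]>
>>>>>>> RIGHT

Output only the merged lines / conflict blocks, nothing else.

Answer: delta
<<<<<<< LEFT
bravo
=======
foxtrot
>>>>>>> RIGHT
delta

Derivation:
Final LEFT:  [delta, bravo, alpha]
Final RIGHT: [charlie, foxtrot, delta]
i=0: L=delta, R=charlie=BASE -> take LEFT -> delta
i=1: BASE=alpha L=bravo R=foxtrot all differ -> CONFLICT
i=2: L=alpha=BASE, R=delta -> take RIGHT -> delta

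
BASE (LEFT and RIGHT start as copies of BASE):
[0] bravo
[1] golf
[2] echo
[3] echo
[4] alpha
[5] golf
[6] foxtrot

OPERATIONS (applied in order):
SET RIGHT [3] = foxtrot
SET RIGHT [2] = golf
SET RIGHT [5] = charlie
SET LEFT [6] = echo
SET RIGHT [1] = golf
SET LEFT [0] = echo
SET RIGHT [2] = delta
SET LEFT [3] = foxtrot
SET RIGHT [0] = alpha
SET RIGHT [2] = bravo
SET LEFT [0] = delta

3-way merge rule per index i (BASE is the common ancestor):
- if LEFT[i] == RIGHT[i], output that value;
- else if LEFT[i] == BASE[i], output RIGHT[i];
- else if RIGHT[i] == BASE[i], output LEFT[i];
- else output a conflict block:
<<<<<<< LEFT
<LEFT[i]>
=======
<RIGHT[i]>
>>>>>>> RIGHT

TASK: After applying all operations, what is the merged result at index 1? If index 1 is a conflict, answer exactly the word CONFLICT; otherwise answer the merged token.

Answer: golf

Derivation:
Final LEFT:  [delta, golf, echo, foxtrot, alpha, golf, echo]
Final RIGHT: [alpha, golf, bravo, foxtrot, alpha, charlie, foxtrot]
i=0: BASE=bravo L=delta R=alpha all differ -> CONFLICT
i=1: L=golf R=golf -> agree -> golf
i=2: L=echo=BASE, R=bravo -> take RIGHT -> bravo
i=3: L=foxtrot R=foxtrot -> agree -> foxtrot
i=4: L=alpha R=alpha -> agree -> alpha
i=5: L=golf=BASE, R=charlie -> take RIGHT -> charlie
i=6: L=echo, R=foxtrot=BASE -> take LEFT -> echo
Index 1 -> golf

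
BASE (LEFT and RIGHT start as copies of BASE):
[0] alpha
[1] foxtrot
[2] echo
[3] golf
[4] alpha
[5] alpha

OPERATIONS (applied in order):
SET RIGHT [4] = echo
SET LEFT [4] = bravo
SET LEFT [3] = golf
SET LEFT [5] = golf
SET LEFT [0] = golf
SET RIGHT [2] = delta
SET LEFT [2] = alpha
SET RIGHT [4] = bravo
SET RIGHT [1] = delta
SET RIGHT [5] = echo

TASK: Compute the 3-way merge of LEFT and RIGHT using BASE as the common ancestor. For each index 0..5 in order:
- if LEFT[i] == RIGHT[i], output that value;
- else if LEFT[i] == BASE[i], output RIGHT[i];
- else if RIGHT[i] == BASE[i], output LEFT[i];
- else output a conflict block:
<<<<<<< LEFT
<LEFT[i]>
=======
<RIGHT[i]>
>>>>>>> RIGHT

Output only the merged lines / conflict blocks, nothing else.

Final LEFT:  [golf, foxtrot, alpha, golf, bravo, golf]
Final RIGHT: [alpha, delta, delta, golf, bravo, echo]
i=0: L=golf, R=alpha=BASE -> take LEFT -> golf
i=1: L=foxtrot=BASE, R=delta -> take RIGHT -> delta
i=2: BASE=echo L=alpha R=delta all differ -> CONFLICT
i=3: L=golf R=golf -> agree -> golf
i=4: L=bravo R=bravo -> agree -> bravo
i=5: BASE=alpha L=golf R=echo all differ -> CONFLICT

Answer: golf
delta
<<<<<<< LEFT
alpha
=======
delta
>>>>>>> RIGHT
golf
bravo
<<<<<<< LEFT
golf
=======
echo
>>>>>>> RIGHT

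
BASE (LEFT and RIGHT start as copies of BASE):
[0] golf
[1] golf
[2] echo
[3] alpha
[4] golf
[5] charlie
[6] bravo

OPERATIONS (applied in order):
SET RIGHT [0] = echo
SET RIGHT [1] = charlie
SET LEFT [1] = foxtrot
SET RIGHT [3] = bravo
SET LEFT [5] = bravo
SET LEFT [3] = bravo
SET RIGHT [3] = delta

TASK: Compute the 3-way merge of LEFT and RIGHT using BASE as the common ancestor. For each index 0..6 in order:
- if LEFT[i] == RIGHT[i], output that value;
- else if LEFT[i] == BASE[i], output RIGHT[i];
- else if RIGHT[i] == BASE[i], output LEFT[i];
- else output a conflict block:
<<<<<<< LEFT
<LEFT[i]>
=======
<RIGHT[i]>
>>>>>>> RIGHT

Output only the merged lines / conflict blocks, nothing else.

Final LEFT:  [golf, foxtrot, echo, bravo, golf, bravo, bravo]
Final RIGHT: [echo, charlie, echo, delta, golf, charlie, bravo]
i=0: L=golf=BASE, R=echo -> take RIGHT -> echo
i=1: BASE=golf L=foxtrot R=charlie all differ -> CONFLICT
i=2: L=echo R=echo -> agree -> echo
i=3: BASE=alpha L=bravo R=delta all differ -> CONFLICT
i=4: L=golf R=golf -> agree -> golf
i=5: L=bravo, R=charlie=BASE -> take LEFT -> bravo
i=6: L=bravo R=bravo -> agree -> bravo

Answer: echo
<<<<<<< LEFT
foxtrot
=======
charlie
>>>>>>> RIGHT
echo
<<<<<<< LEFT
bravo
=======
delta
>>>>>>> RIGHT
golf
bravo
bravo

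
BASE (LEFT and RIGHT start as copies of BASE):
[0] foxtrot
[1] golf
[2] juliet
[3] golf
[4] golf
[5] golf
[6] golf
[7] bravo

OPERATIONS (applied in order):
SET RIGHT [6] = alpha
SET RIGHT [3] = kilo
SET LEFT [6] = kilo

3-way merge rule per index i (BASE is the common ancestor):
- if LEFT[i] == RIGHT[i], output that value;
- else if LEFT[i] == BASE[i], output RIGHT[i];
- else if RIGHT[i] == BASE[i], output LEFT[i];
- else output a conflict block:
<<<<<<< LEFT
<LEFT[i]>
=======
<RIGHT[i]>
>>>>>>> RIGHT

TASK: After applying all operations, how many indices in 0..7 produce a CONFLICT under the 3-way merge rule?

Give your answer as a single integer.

Answer: 1

Derivation:
Final LEFT:  [foxtrot, golf, juliet, golf, golf, golf, kilo, bravo]
Final RIGHT: [foxtrot, golf, juliet, kilo, golf, golf, alpha, bravo]
i=0: L=foxtrot R=foxtrot -> agree -> foxtrot
i=1: L=golf R=golf -> agree -> golf
i=2: L=juliet R=juliet -> agree -> juliet
i=3: L=golf=BASE, R=kilo -> take RIGHT -> kilo
i=4: L=golf R=golf -> agree -> golf
i=5: L=golf R=golf -> agree -> golf
i=6: BASE=golf L=kilo R=alpha all differ -> CONFLICT
i=7: L=bravo R=bravo -> agree -> bravo
Conflict count: 1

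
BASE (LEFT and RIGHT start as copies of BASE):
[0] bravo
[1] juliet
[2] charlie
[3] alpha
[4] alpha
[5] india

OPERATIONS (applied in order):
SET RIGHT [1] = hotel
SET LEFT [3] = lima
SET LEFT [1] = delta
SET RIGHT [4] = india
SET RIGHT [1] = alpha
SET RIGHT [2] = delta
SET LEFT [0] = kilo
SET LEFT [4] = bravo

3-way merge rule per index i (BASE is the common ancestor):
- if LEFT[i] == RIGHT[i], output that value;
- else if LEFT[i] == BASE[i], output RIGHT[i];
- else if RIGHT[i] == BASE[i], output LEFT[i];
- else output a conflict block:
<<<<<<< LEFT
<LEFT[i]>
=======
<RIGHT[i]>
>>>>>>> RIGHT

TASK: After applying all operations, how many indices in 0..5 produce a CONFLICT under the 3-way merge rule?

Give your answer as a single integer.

Final LEFT:  [kilo, delta, charlie, lima, bravo, india]
Final RIGHT: [bravo, alpha, delta, alpha, india, india]
i=0: L=kilo, R=bravo=BASE -> take LEFT -> kilo
i=1: BASE=juliet L=delta R=alpha all differ -> CONFLICT
i=2: L=charlie=BASE, R=delta -> take RIGHT -> delta
i=3: L=lima, R=alpha=BASE -> take LEFT -> lima
i=4: BASE=alpha L=bravo R=india all differ -> CONFLICT
i=5: L=india R=india -> agree -> india
Conflict count: 2

Answer: 2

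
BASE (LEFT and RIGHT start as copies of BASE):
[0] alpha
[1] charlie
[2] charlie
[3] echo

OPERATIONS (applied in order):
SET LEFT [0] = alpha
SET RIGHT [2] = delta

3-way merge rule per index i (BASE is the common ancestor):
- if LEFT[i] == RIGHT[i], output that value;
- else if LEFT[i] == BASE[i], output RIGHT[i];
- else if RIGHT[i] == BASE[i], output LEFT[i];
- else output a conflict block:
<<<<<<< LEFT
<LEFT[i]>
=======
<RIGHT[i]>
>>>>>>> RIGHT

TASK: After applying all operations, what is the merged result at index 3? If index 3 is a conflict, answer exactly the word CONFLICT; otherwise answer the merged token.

Answer: echo

Derivation:
Final LEFT:  [alpha, charlie, charlie, echo]
Final RIGHT: [alpha, charlie, delta, echo]
i=0: L=alpha R=alpha -> agree -> alpha
i=1: L=charlie R=charlie -> agree -> charlie
i=2: L=charlie=BASE, R=delta -> take RIGHT -> delta
i=3: L=echo R=echo -> agree -> echo
Index 3 -> echo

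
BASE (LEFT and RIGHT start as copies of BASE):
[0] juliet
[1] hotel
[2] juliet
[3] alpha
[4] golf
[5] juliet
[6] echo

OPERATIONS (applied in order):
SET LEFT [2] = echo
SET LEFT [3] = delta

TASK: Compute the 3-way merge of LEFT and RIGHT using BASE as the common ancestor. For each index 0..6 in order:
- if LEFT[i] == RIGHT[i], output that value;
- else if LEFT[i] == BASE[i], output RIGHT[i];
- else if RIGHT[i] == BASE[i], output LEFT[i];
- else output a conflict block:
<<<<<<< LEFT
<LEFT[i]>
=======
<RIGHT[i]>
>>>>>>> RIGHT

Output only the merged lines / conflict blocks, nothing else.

Final LEFT:  [juliet, hotel, echo, delta, golf, juliet, echo]
Final RIGHT: [juliet, hotel, juliet, alpha, golf, juliet, echo]
i=0: L=juliet R=juliet -> agree -> juliet
i=1: L=hotel R=hotel -> agree -> hotel
i=2: L=echo, R=juliet=BASE -> take LEFT -> echo
i=3: L=delta, R=alpha=BASE -> take LEFT -> delta
i=4: L=golf R=golf -> agree -> golf
i=5: L=juliet R=juliet -> agree -> juliet
i=6: L=echo R=echo -> agree -> echo

Answer: juliet
hotel
echo
delta
golf
juliet
echo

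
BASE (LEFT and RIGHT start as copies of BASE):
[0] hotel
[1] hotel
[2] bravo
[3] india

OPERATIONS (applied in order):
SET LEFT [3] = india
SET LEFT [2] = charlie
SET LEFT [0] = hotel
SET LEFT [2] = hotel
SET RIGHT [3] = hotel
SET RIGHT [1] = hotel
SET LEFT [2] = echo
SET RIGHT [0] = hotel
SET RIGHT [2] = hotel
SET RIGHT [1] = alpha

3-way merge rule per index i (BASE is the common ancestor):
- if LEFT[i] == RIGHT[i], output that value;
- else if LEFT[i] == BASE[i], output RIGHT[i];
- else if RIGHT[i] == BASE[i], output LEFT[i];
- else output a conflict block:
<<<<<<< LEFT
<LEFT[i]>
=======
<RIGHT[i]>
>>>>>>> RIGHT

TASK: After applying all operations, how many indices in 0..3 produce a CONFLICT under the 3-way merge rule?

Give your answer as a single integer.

Final LEFT:  [hotel, hotel, echo, india]
Final RIGHT: [hotel, alpha, hotel, hotel]
i=0: L=hotel R=hotel -> agree -> hotel
i=1: L=hotel=BASE, R=alpha -> take RIGHT -> alpha
i=2: BASE=bravo L=echo R=hotel all differ -> CONFLICT
i=3: L=india=BASE, R=hotel -> take RIGHT -> hotel
Conflict count: 1

Answer: 1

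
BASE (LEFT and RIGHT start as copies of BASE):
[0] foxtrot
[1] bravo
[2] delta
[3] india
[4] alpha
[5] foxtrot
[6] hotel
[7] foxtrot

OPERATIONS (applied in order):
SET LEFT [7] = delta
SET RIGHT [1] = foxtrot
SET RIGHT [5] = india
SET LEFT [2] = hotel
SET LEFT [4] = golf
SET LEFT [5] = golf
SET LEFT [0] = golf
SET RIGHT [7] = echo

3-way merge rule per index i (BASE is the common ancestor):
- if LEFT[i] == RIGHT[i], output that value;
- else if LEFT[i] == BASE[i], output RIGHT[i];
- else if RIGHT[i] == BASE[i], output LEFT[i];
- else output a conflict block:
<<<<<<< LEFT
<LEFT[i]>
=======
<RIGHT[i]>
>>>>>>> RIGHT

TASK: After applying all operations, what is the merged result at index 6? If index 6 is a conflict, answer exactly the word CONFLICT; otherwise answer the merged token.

Final LEFT:  [golf, bravo, hotel, india, golf, golf, hotel, delta]
Final RIGHT: [foxtrot, foxtrot, delta, india, alpha, india, hotel, echo]
i=0: L=golf, R=foxtrot=BASE -> take LEFT -> golf
i=1: L=bravo=BASE, R=foxtrot -> take RIGHT -> foxtrot
i=2: L=hotel, R=delta=BASE -> take LEFT -> hotel
i=3: L=india R=india -> agree -> india
i=4: L=golf, R=alpha=BASE -> take LEFT -> golf
i=5: BASE=foxtrot L=golf R=india all differ -> CONFLICT
i=6: L=hotel R=hotel -> agree -> hotel
i=7: BASE=foxtrot L=delta R=echo all differ -> CONFLICT
Index 6 -> hotel

Answer: hotel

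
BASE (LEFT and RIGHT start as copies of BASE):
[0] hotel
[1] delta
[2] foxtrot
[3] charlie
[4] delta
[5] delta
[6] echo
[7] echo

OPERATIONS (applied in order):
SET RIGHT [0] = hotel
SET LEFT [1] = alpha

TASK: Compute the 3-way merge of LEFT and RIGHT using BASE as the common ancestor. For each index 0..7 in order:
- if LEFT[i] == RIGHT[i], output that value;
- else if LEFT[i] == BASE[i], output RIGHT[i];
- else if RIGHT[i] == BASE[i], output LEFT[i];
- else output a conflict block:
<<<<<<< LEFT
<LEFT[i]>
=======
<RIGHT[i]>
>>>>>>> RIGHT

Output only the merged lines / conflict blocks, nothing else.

Final LEFT:  [hotel, alpha, foxtrot, charlie, delta, delta, echo, echo]
Final RIGHT: [hotel, delta, foxtrot, charlie, delta, delta, echo, echo]
i=0: L=hotel R=hotel -> agree -> hotel
i=1: L=alpha, R=delta=BASE -> take LEFT -> alpha
i=2: L=foxtrot R=foxtrot -> agree -> foxtrot
i=3: L=charlie R=charlie -> agree -> charlie
i=4: L=delta R=delta -> agree -> delta
i=5: L=delta R=delta -> agree -> delta
i=6: L=echo R=echo -> agree -> echo
i=7: L=echo R=echo -> agree -> echo

Answer: hotel
alpha
foxtrot
charlie
delta
delta
echo
echo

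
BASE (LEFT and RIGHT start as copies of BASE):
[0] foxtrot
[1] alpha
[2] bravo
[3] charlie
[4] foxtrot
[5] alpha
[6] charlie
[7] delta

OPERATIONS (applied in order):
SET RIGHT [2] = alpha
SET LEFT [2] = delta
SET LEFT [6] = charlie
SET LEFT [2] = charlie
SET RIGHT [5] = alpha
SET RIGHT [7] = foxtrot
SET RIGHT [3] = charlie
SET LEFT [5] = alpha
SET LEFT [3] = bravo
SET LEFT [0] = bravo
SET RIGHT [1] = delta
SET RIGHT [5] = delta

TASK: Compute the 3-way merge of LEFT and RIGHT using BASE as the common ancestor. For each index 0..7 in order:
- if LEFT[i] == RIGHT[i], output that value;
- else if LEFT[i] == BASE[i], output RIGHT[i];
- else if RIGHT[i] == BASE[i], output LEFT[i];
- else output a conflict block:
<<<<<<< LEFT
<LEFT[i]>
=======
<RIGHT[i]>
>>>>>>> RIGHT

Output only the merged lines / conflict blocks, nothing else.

Answer: bravo
delta
<<<<<<< LEFT
charlie
=======
alpha
>>>>>>> RIGHT
bravo
foxtrot
delta
charlie
foxtrot

Derivation:
Final LEFT:  [bravo, alpha, charlie, bravo, foxtrot, alpha, charlie, delta]
Final RIGHT: [foxtrot, delta, alpha, charlie, foxtrot, delta, charlie, foxtrot]
i=0: L=bravo, R=foxtrot=BASE -> take LEFT -> bravo
i=1: L=alpha=BASE, R=delta -> take RIGHT -> delta
i=2: BASE=bravo L=charlie R=alpha all differ -> CONFLICT
i=3: L=bravo, R=charlie=BASE -> take LEFT -> bravo
i=4: L=foxtrot R=foxtrot -> agree -> foxtrot
i=5: L=alpha=BASE, R=delta -> take RIGHT -> delta
i=6: L=charlie R=charlie -> agree -> charlie
i=7: L=delta=BASE, R=foxtrot -> take RIGHT -> foxtrot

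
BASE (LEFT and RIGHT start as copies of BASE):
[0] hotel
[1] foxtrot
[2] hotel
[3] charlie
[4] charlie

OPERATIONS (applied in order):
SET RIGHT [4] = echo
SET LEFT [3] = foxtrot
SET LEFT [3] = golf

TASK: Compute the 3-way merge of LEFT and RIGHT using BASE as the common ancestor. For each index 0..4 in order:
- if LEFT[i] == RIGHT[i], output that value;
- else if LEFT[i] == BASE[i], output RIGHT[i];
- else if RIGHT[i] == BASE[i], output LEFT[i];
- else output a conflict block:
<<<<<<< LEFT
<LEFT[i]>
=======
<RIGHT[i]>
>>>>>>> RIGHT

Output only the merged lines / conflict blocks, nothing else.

Answer: hotel
foxtrot
hotel
golf
echo

Derivation:
Final LEFT:  [hotel, foxtrot, hotel, golf, charlie]
Final RIGHT: [hotel, foxtrot, hotel, charlie, echo]
i=0: L=hotel R=hotel -> agree -> hotel
i=1: L=foxtrot R=foxtrot -> agree -> foxtrot
i=2: L=hotel R=hotel -> agree -> hotel
i=3: L=golf, R=charlie=BASE -> take LEFT -> golf
i=4: L=charlie=BASE, R=echo -> take RIGHT -> echo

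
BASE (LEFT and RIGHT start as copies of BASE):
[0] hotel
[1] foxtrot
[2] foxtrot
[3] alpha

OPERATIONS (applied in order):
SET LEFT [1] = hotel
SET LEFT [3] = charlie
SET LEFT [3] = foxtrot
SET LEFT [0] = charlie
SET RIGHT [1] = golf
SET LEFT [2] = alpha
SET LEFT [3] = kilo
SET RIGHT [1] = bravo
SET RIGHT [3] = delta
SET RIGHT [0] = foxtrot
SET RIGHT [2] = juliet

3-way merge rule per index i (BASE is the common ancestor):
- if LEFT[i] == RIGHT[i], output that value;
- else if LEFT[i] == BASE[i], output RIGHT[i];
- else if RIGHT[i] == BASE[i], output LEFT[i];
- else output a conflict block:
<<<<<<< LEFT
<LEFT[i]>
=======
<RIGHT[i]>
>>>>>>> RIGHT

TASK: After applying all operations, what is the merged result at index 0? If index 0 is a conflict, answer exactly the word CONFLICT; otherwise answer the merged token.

Final LEFT:  [charlie, hotel, alpha, kilo]
Final RIGHT: [foxtrot, bravo, juliet, delta]
i=0: BASE=hotel L=charlie R=foxtrot all differ -> CONFLICT
i=1: BASE=foxtrot L=hotel R=bravo all differ -> CONFLICT
i=2: BASE=foxtrot L=alpha R=juliet all differ -> CONFLICT
i=3: BASE=alpha L=kilo R=delta all differ -> CONFLICT
Index 0 -> CONFLICT

Answer: CONFLICT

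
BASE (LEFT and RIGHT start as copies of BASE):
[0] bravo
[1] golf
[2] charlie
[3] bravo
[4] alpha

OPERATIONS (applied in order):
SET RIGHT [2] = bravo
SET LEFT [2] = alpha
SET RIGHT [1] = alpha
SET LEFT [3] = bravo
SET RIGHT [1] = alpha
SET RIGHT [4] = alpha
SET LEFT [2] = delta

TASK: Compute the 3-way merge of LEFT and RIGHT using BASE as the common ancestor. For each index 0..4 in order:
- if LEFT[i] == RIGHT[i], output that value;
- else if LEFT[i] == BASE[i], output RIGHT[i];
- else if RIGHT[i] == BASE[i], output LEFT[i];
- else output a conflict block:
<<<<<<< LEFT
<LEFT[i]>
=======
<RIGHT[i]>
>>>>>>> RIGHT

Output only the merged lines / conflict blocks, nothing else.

Final LEFT:  [bravo, golf, delta, bravo, alpha]
Final RIGHT: [bravo, alpha, bravo, bravo, alpha]
i=0: L=bravo R=bravo -> agree -> bravo
i=1: L=golf=BASE, R=alpha -> take RIGHT -> alpha
i=2: BASE=charlie L=delta R=bravo all differ -> CONFLICT
i=3: L=bravo R=bravo -> agree -> bravo
i=4: L=alpha R=alpha -> agree -> alpha

Answer: bravo
alpha
<<<<<<< LEFT
delta
=======
bravo
>>>>>>> RIGHT
bravo
alpha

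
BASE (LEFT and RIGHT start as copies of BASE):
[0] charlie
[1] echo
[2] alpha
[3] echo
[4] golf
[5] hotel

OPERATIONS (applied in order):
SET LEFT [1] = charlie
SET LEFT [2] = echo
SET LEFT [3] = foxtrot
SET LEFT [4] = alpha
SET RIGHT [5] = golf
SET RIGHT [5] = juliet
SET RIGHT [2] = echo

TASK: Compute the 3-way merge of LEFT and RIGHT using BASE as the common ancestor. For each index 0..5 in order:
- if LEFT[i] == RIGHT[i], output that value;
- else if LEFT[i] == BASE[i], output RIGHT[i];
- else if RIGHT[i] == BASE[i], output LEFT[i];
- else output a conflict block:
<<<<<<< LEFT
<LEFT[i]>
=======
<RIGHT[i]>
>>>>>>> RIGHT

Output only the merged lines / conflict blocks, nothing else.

Final LEFT:  [charlie, charlie, echo, foxtrot, alpha, hotel]
Final RIGHT: [charlie, echo, echo, echo, golf, juliet]
i=0: L=charlie R=charlie -> agree -> charlie
i=1: L=charlie, R=echo=BASE -> take LEFT -> charlie
i=2: L=echo R=echo -> agree -> echo
i=3: L=foxtrot, R=echo=BASE -> take LEFT -> foxtrot
i=4: L=alpha, R=golf=BASE -> take LEFT -> alpha
i=5: L=hotel=BASE, R=juliet -> take RIGHT -> juliet

Answer: charlie
charlie
echo
foxtrot
alpha
juliet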